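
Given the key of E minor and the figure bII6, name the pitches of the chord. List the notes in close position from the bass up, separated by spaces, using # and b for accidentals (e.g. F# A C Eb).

A C F

Scale degree 2 in E minor is F#; lowering it a half step gives F. bII6 is the Neapolitan sixth — a major triad on the lowered second degree, here in its customary first inversion.
So the chord is F-A-C, a major triad.
With the 6 figure the chord is in first inversion; from the bass A upward in close position it reads A-C-F.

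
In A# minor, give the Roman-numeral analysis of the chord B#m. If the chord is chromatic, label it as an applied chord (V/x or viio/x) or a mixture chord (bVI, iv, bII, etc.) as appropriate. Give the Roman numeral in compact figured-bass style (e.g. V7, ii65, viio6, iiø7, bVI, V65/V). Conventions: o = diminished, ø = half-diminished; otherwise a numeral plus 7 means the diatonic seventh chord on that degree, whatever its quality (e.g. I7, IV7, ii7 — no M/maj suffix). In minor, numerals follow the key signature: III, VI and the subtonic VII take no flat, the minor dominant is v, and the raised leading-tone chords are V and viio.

ii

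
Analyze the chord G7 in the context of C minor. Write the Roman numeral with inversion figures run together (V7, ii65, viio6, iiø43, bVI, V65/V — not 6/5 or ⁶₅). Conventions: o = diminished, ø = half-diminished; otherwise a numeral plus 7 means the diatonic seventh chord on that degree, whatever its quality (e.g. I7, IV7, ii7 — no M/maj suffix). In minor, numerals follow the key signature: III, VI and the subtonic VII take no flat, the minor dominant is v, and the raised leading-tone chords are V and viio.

The pitches G-B-D-F form a dominant seventh chord rooted on G.
In C minor, G is the dominant; the diatonic dominant seventh chord there is V7.

V7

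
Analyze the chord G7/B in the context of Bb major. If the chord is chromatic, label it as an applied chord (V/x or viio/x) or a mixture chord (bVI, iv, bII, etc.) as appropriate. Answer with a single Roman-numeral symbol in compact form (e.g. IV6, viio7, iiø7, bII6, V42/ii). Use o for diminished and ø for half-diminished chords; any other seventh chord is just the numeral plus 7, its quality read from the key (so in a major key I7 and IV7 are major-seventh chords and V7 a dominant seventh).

V65/ii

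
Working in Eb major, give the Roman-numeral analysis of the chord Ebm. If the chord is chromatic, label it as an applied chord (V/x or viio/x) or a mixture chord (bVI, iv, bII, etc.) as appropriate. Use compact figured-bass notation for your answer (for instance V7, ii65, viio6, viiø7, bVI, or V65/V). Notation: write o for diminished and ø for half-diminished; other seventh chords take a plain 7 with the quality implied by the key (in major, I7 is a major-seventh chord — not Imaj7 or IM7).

Stacked in thirds the chord is Eb-Gb-Bb: a minor triad on Eb.
Eb is the first degree of Eb major. This is the minor tonic, borrowed from the parallel minor.

i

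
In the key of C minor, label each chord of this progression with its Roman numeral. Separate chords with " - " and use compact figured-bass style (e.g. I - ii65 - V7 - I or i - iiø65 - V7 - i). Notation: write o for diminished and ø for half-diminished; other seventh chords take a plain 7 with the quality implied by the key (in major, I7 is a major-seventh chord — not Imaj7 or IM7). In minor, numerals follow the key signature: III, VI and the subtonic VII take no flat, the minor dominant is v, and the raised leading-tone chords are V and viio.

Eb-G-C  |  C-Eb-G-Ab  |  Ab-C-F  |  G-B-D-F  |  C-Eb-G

i6 - VI65 - iv6 - V7 - i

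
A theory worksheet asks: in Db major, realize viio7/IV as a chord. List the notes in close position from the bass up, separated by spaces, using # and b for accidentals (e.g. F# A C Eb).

F Ab Cb Ebb

The slash marks an applied leading-tone chord: viio of IV. In Db major, IV is Gb, so the leading tone to it is F, a half step below.
Building a fully diminished seventh chord on F gives F-Ab-Cb-Ebb.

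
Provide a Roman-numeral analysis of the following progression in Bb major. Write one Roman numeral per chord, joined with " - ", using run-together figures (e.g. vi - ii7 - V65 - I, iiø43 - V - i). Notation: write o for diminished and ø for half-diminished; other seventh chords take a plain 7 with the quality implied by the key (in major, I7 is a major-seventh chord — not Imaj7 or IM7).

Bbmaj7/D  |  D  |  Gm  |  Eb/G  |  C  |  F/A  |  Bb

I65 - V/vi - vi - IV6 - V/V - V6 - I

Bbmaj7/D has root Bb, degree 1 in Bb major, so I65.
D: a major triad on D, the applied dominant of vi → V/vi.
Gm has root G, degree 6 in Bb major, so vi.
Eb/G has root Eb, degree 4 in Bb major, so IV6.
C: chromatic; C is V of V, so V/V.
F/A: root F is the dominant; major triad there is V6.
Bb has root Bb, degree 1 in Bb major, so I.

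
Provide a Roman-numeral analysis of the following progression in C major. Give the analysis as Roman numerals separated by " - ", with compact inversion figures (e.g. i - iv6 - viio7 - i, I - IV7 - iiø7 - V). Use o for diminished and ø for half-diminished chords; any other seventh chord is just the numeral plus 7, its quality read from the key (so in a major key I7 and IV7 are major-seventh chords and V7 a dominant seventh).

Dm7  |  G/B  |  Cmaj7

ii7 - V6 - I7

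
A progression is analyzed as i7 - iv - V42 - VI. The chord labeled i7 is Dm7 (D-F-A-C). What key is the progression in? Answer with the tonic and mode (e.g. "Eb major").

D minor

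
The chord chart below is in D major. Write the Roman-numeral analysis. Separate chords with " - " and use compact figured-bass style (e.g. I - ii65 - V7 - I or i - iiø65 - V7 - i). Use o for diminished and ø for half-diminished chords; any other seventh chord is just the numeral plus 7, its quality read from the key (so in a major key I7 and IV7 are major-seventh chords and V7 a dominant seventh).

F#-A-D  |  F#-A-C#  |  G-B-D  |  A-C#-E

F#-A-D: root D is the tonic; major triad there is I6.
F#-A-C# has root F#, degree 3 in D major, so iii.
G-B-D: major triad on G = scale degree 4 → IV.
A-C#-E: root A is the dominant; major triad there is V.

I6 - iii - IV - V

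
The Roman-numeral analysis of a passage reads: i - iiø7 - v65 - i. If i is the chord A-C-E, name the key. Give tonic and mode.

The anchor chord is a minor triad on A, labeled i.
If A is scale degree 1 and the mode makes that degree carry a minor triad, the tonic is A and the mode is minor.

A minor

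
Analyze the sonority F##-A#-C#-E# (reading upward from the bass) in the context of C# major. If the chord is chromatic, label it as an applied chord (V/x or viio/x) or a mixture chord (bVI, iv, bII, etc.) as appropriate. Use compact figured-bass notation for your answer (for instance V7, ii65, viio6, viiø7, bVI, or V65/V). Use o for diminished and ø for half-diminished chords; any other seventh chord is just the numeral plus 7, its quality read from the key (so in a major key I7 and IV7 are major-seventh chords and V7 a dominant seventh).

Stacked in thirds the chord is F##-A#-C#-E#: a half-diminished seventh chord on F##.
F## sits a half step below G# (V in C# major); a diminished chord there is the applied leading-tone chord of V.

viiø7/V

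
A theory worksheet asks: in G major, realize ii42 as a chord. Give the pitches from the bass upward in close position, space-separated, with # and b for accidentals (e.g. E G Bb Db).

G A C E

In G major, scale degree 2 is A, and the diatonic chord built there is a minor seventh chord.
That chord is spelled A-C-E-G.
With the 42 figure the chord is in third inversion; from the bass G upward in close position it reads G-A-C-E.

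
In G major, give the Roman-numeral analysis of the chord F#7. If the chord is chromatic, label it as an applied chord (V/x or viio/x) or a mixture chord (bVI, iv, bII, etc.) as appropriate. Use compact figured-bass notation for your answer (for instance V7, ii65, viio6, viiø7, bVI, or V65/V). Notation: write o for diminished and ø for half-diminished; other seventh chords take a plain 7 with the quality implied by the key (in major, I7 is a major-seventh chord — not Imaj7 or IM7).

V7/iii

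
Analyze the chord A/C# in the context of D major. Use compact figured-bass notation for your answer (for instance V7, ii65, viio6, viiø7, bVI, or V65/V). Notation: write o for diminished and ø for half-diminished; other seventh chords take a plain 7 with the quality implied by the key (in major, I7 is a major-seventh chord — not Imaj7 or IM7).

Stacked in thirds the chord is A-C#-E: a major triad on A.
A is scale degree 5 in D major, and a major triad on that degree is written V.
With C# in the bass the chord is in first inversion, so the figured bass is 6.

V6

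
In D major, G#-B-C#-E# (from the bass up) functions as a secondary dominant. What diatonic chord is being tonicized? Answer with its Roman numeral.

The chord is a dominant seventh chord on C#.
A dominant resolves down a perfect fifth: C# → F#. In D major, F# is scale degree 3, i.e. iii.

iii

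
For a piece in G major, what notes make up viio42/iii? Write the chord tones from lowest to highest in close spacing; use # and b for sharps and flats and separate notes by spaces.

G A# C# E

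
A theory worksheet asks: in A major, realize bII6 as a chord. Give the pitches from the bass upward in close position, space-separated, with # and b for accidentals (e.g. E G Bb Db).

D F Bb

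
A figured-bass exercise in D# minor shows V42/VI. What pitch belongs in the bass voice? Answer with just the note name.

The applied chord V42/VI is rooted on F#: F#-A#-C#-E.
The figure 42 means third inversion — the seventh is in the bass.

E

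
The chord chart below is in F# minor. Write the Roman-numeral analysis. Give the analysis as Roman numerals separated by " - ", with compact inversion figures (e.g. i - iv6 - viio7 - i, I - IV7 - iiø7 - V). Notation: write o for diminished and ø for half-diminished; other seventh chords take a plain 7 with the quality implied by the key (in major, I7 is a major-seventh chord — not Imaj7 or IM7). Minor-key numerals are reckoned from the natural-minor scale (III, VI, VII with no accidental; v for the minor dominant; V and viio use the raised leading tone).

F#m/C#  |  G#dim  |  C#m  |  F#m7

F#m/C# has root F#, degree 1 in F# minor, so i64.
G#dim has root G#, degree 2 in F# minor, so iio.
C#m has root C#, degree 5 in F# minor, so v.
F#m7: root F# is the tonic; minor seventh chord there is i7.

i64 - iio - v - i7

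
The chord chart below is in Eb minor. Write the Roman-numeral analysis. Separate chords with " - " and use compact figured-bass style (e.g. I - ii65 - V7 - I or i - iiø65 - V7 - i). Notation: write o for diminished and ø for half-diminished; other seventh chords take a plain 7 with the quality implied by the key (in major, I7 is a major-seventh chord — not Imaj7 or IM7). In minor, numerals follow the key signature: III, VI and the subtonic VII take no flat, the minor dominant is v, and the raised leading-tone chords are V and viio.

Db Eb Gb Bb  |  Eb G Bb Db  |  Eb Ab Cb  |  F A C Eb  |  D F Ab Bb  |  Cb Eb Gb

Db-Eb-Gb-Bb: root Eb is the tonic; minor seventh chord there is i42.
Eb-G-Bb-Db: chromatic; Eb is V of iv, so V7/iv.
Eb-Ab-Cb has root Ab, degree 4 in Eb minor, so iv64.
F-A-C-Eb is the secondary dominant of V (dominant seventh chord on F): V7/V.
D-F-Ab-Bb: root Bb is the dominant; dominant seventh chord there is V65.
Cb-Eb-Gb: major triad on Cb = scale degree 6 → VI.

i42 - V7/iv - iv64 - V7/V - V65 - VI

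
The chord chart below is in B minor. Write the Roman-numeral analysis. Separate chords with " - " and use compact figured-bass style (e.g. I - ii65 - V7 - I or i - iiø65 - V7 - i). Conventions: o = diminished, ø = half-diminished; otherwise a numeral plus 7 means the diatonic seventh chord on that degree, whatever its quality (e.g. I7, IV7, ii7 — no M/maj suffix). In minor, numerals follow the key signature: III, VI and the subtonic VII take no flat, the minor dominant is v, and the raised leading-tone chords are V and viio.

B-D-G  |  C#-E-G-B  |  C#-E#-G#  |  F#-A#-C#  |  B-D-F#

VI6 - iiø7 - V/V - V - i

B-D-G: major triad on G = scale degree 6 → VI6.
C#-E-G-B: root C# is the supertonic; half-diminished seventh chord there is iiø7.
C#-E#-G#: a major triad on C#, the applied dominant of V → V/V.
F#-A#-C#: major triad on F# = scale degree 5 → V.
B-D-F#: root B is the tonic; minor triad there is i.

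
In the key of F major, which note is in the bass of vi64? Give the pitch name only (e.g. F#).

A

vi in F major has root D; the chord is D-F-A.
The figure 64 means second inversion — the fifth is in the bass.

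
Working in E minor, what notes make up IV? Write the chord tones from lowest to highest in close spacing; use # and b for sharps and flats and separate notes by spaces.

A C# E

Scale degree 4 in E minor is A; here the chord built on it is altered to a major triad. IV is the major subdominant, borrowed from the parallel major.
So the chord is A-C#-E, a major triad.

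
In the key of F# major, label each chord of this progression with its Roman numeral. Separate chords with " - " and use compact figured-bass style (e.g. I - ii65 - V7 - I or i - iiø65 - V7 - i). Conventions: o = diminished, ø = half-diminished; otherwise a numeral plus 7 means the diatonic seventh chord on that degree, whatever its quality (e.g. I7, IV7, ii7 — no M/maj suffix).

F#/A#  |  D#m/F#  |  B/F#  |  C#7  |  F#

I6 - vi6 - IV64 - V7 - I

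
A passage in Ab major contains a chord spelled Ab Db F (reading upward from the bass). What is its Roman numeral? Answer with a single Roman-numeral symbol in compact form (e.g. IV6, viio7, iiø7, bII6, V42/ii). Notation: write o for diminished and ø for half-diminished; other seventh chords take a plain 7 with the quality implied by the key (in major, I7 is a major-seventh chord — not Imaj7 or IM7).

IV64

Stacked in thirds the chord is Db-F-Ab: a major triad on Db.
In Ab major, Db is the subdominant; the diatonic major triad there is IV.
With Ab in the bass the chord is in second inversion, so the figured bass is 64.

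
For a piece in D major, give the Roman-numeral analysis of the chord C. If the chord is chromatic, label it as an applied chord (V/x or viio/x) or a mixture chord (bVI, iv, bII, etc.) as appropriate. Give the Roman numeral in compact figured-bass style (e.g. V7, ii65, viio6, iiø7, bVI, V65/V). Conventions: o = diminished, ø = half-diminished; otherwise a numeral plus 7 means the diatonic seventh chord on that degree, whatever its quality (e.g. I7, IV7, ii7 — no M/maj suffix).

bVII

The pitches C-E-G form a major triad rooted on C.
C is the lowered seventh degree of D major (diatonic 7 would be C#). This is a major triad on the lowered seventh degree (the subtonic), borrowed from the parallel minor.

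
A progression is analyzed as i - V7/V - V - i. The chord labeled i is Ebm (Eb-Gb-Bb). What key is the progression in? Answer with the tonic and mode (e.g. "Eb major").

Eb minor

i is given as Eb-Gb-Bb — a minor triad with root Eb.
If Eb is scale degree 1 and the mode makes that degree carry a minor triad, the tonic is Eb and the mode is minor.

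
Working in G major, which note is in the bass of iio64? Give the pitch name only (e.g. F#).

Eb

iio in G major has root A; the chord is A-C-Eb.
The figure 64 means second inversion — the fifth is in the bass.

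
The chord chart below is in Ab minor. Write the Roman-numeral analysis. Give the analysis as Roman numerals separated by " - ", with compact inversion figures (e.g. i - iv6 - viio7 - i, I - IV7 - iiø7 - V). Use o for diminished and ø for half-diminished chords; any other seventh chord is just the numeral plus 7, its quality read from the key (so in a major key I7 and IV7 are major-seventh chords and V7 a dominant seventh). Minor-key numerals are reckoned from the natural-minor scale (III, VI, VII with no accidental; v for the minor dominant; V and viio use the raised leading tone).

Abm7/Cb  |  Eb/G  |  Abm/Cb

i65 - V6 - i6

Abm7/Cb: root Ab is the tonic; minor seventh chord there is i65.
Eb/G: root Eb is the dominant; major triad there is V6.
Abm/Cb: root Ab is the tonic; minor triad there is i6.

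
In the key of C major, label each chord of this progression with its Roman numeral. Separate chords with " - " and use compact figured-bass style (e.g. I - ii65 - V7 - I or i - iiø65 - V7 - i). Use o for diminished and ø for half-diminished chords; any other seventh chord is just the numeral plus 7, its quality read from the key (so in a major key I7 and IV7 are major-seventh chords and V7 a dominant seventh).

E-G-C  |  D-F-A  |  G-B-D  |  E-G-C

E-G-C: root C is the tonic; major triad there is I6.
D-F-A has root D, degree 2 in C major, so ii.
G-B-D has root G, degree 5 in C major, so V.
E-G-C: major triad on C = scale degree 1 → I6.

I6 - ii - V - I6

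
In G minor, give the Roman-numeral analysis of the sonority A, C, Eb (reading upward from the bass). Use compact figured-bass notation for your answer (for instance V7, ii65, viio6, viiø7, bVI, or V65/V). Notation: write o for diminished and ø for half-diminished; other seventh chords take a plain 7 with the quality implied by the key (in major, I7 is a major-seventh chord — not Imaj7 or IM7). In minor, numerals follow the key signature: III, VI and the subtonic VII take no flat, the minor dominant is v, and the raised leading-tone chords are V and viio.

Stacked in thirds the chord is A-C-Eb: a diminished triad on A.
In G minor, A is the supertonic; the diatonic diminished triad there is iio.

iio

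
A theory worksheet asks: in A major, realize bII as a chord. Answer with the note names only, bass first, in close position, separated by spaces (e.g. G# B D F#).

Bb D F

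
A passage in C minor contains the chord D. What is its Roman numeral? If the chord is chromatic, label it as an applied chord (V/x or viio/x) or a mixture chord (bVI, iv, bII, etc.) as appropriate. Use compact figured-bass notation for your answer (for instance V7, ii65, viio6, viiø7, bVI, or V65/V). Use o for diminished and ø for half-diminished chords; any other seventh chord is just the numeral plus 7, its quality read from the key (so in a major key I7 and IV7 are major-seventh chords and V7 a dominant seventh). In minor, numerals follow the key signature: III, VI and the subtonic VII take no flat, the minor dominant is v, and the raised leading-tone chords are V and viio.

The pitches D-F#-A form a major triad rooted on D.
D is not a diatonic chord root with this quality in C minor, but it lies a perfect fifth above G (V), so the chord functions as an applied dominant of V.

V/V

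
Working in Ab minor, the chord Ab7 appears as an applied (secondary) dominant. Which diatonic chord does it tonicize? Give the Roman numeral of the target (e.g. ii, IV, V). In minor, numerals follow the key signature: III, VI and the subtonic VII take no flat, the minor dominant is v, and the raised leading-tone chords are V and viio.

iv

The chord is a dominant seventh chord on Ab.
A dominant resolves down a perfect fifth: Ab → Db. In Ab minor, Db is scale degree 4, i.e. iv.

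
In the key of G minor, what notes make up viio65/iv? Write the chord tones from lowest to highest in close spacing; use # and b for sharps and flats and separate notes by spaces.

The slash marks an applied leading-tone chord: viio of iv. In G minor, iv is C, so the leading tone to it is B, a half step below.
Building a fully diminished seventh chord on B gives B-D-F-Ab.
The figured bass 65 indicates first inversion, placing the third (D) in the bass: D-F-Ab-B.

D F Ab B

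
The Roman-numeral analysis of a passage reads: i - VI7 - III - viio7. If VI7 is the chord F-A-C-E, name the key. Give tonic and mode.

VI7 is given as F-A-C-E — a major seventh chord with root F.
VI7 on F implies F is the submediant; that puts the tonic at A, and the uppercase numeral fits minor mode.

A minor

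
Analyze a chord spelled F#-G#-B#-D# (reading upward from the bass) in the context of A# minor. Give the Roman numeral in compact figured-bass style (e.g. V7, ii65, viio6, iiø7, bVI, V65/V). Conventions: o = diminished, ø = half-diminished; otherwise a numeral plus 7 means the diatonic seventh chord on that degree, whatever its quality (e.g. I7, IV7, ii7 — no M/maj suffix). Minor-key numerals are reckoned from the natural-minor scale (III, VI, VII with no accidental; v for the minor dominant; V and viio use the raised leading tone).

VII42

Stacked in thirds the chord is G#-B#-D#-F#: a dominant seventh chord on G#.
G# is scale degree 7 in A# minor, and a dominant seventh chord on that degree is written VII7.
With F# in the bass the chord is in third inversion, so the figured bass is 42.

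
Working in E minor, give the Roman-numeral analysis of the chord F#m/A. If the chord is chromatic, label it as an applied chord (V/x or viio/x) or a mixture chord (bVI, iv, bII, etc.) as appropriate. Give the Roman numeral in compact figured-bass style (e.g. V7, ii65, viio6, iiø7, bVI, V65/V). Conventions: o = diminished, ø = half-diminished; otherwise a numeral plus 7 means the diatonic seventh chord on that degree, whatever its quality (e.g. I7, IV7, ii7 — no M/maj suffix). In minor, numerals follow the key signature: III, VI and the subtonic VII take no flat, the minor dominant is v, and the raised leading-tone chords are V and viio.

The pitches F#-A-C# form a minor triad rooted on F#.
F# is the second degree of E minor. This is the minor supertonic, borrowed from the parallel major (the Dorian ii).
With A in the bass the chord is in first inversion, so the figured bass is 6.

ii6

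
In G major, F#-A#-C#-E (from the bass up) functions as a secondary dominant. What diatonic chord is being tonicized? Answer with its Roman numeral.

iii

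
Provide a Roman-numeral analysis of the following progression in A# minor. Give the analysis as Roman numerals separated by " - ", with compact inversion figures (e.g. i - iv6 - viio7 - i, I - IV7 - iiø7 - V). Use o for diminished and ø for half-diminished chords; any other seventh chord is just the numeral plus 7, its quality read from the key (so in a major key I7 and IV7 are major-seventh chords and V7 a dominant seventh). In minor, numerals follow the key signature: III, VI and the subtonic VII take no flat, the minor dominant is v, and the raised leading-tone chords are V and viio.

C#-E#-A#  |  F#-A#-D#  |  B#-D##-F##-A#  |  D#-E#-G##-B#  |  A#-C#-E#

i6 - iv6 - V7/V - V42 - i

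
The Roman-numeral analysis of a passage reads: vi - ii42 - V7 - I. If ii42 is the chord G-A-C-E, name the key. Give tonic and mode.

ii42 is given as G-A-C-E — a minor seventh chord with root A.
Counting down one scale step from A places the tonic on G; a minor seventh chord on degree 2 is diatonic only in major.

G major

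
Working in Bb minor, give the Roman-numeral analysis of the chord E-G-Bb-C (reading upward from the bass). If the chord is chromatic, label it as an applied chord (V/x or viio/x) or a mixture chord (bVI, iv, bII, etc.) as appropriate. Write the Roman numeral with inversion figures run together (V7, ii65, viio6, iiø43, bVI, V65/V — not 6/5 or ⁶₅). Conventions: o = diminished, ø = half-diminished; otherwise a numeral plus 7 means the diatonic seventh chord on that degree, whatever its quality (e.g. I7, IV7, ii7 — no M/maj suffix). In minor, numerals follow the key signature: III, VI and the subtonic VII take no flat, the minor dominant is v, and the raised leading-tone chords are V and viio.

Stacked in thirds the chord is C-E-G-Bb: a dominant seventh chord on C.
C is not a diatonic chord root with this quality in Bb minor, but it lies a perfect fifth above F (V), so the chord functions as an applied dominant of V.
With E in the bass the chord is in first inversion, so the figured bass is 65.

V65/V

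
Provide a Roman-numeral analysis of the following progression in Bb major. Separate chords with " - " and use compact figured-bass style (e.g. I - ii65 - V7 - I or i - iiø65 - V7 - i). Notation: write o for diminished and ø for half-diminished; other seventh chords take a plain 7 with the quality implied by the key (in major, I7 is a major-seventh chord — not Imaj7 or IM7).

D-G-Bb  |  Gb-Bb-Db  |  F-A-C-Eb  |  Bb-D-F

vi64 - bVI - V7 - I

D-G-Bb: root G is the submediant; minor triad there is vi64.
Gb-Bb-Db is non-diatonic — bVI, a mixture chord from Bb minor.
F-A-C-Eb: root F is the dominant; dominant seventh chord there is V7.
Bb-D-F: major triad on Bb = scale degree 1 → I.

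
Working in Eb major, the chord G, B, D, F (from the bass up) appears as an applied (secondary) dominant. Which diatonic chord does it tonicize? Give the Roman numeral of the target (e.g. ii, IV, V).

vi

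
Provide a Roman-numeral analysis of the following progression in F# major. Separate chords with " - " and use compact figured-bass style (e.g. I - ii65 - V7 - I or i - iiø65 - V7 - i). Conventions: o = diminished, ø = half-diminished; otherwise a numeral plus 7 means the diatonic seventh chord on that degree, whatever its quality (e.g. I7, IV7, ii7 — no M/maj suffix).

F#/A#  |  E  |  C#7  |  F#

I6 - bVII - V7 - I

F#/A#: root F# is the tonic; major triad there is I6.
E: major triad on E — chromatic; bVII (borrowed from the parallel minor).
C#7: root C# is the dominant; dominant seventh chord there is V7.
F#: root F# is the tonic; major triad there is I.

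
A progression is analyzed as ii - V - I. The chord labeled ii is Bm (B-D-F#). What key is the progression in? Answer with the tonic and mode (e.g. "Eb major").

A major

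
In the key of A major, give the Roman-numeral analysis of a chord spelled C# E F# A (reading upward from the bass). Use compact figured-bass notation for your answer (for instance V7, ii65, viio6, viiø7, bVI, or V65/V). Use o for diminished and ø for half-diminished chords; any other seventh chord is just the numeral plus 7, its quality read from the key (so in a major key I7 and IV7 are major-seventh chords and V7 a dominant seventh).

Stacked in thirds the chord is F#-A-C#-E: a minor seventh chord on F#.
In A major, F# is the submediant; the diatonic minor seventh chord there is vi7.
With C# in the bass the chord is in second inversion, so the figured bass is 43.

vi43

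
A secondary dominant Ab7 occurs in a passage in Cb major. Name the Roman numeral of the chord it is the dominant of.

The chord is a dominant seventh chord on Ab.
A dominant resolves down a perfect fifth: Ab → Db. In Cb major, Db is scale degree 2, i.e. ii.

ii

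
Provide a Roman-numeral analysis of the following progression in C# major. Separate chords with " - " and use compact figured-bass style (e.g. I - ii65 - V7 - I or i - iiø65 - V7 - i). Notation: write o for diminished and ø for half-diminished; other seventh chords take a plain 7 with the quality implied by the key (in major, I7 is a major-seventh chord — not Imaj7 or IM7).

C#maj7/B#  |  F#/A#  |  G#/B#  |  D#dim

C#maj7/B#: major seventh chord on C# = scale degree 1 → I42.
F#/A#: major triad on F# = scale degree 4 → IV6.
G#/B#: major triad on G# = scale degree 5 → V6.
D#dim is non-diatonic — iio, a mixture chord from C# minor.

I42 - IV6 - V6 - iio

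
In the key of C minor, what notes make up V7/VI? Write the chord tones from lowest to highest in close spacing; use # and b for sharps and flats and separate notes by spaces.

Eb G Bb Db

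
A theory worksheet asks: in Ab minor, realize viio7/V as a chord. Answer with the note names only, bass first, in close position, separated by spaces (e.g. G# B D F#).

D F Ab Cb

The slash marks an applied leading-tone chord: viio of V. In Ab minor, V is Eb, so the leading tone to it is D, a half step below.
Building a fully diminished seventh chord on D gives D-F-Ab-Cb.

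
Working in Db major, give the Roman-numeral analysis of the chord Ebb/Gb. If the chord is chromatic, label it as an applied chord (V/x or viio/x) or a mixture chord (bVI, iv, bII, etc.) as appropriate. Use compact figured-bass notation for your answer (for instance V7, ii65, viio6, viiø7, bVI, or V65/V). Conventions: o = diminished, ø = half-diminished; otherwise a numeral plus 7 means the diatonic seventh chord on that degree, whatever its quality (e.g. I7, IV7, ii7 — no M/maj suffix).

The pitches Ebb-Gb-Bbb form a major triad rooted on Ebb.
Ebb is the lowered second degree of Db major (diatonic 2 would be Eb). This is the Neapolitan sixth — a major triad on the lowered second degree, here in its customary first inversion.
With Gb in the bass the chord is in first inversion, so the figured bass is 6.

bII6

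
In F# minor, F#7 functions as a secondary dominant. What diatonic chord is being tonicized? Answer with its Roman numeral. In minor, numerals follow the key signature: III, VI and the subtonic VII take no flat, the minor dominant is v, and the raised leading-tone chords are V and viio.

iv

The chord is a dominant seventh chord on F#.
A dominant resolves down a perfect fifth: F# → B. In F# minor, B is scale degree 4, i.e. iv.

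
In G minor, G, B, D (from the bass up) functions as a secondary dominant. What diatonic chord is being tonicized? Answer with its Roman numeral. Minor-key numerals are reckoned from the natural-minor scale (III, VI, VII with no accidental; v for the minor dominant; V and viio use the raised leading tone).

iv

The chord is a major triad on G.
A dominant resolves down a perfect fifth: G → C. In G minor, C is scale degree 4, i.e. iv.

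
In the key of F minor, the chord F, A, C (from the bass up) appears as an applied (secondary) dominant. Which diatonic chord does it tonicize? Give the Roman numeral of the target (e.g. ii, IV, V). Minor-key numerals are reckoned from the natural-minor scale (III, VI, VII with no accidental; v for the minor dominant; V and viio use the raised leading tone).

iv

The chord is a major triad on F.
A dominant resolves down a perfect fifth: F → Bb. In F minor, Bb is scale degree 4, i.e. iv.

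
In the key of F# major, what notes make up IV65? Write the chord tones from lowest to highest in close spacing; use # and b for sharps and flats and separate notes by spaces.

D# F# A# B

In F# major, the subdominant is B, and the diatonic chord built there is a major seventh chord.
Stacking thirds from B gives B-D#-F#-A#.
The figured bass 65 indicates first inversion, placing the third (D#) in the bass: D#-F#-A#-B.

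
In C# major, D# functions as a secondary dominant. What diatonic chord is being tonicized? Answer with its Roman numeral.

V

The chord is a major triad on D#.
A dominant resolves down a perfect fifth: D# → G#. In C# major, G# is scale degree 5, i.e. V.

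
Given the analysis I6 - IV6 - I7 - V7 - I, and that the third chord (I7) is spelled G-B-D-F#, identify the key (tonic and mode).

G major

The chord Gmaj7 is a major seventh chord rooted on G; its label is I7.
If G is scale degree 1 and the mode makes that degree carry a major seventh chord, the tonic is G and the mode is major.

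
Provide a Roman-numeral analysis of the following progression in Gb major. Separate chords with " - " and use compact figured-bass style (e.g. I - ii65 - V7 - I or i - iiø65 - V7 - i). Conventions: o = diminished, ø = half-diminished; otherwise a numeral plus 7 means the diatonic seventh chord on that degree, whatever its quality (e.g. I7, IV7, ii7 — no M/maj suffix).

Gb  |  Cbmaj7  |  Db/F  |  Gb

I - IV7 - V6 - I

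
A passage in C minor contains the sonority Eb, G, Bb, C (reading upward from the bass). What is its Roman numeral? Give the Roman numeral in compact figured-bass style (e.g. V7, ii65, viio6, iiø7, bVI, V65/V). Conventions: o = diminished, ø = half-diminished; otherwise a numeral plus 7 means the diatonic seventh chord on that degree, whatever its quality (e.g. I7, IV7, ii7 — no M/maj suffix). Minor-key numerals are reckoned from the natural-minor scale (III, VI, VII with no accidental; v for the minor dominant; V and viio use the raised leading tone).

i65

The pitches C-Eb-G-Bb form a minor seventh chord rooted on C.
In C minor, C is the tonic; the diatonic minor seventh chord there is i7.
With Eb in the bass the chord is in first inversion, so the figured bass is 65.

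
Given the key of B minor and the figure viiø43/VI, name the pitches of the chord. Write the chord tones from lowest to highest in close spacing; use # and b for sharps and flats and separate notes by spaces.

viiø43/VI is a secondary leading-tone chord. The target VI is G in B minor; the applied chord is rooted a semitone below, on F#.
Building a half-diminished seventh chord on F# gives F#-A-C-E.
With the 43 figure the chord is in second inversion; from the bass C upward in close position it reads C-E-F#-A.

C E F# A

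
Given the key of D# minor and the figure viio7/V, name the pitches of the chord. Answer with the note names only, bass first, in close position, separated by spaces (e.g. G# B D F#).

G## B# D# F#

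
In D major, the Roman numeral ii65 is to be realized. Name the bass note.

ii in D major has root E; the chord is E-G-B-D.
The figure 65 means first inversion — the third is in the bass.

G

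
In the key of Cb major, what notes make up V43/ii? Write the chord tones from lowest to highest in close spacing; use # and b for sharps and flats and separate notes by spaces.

Eb Gb Ab C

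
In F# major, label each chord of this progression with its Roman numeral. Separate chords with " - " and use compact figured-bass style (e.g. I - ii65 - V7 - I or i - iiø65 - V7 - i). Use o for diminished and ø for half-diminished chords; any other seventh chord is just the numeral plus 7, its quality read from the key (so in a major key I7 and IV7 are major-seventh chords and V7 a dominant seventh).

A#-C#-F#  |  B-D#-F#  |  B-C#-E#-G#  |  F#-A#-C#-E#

I6 - IV - V42 - I7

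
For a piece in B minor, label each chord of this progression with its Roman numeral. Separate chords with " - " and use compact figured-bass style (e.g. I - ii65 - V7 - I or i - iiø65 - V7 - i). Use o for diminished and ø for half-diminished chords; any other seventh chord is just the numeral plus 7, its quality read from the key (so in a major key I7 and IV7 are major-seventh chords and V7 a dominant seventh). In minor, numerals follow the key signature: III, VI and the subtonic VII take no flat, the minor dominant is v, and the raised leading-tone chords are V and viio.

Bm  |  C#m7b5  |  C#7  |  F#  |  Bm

Bm: root B is the tonic; minor triad there is i.
C#m7b5: half-diminished seventh chord on C# = scale degree 2 → iiø7.
C#7 is the secondary dominant of V (dominant seventh chord on C#): V7/V.
F#: major triad on F# = scale degree 5 → V.
Bm has root B, degree 1 in B minor, so i.

i - iiø7 - V7/V - V - i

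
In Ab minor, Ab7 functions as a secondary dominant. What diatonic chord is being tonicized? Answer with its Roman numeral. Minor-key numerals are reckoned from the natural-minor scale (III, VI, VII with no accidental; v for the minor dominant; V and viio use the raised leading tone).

The chord is a dominant seventh chord on Ab.
A dominant resolves down a perfect fifth: Ab → Db. In Ab minor, Db is scale degree 4, i.e. iv.

iv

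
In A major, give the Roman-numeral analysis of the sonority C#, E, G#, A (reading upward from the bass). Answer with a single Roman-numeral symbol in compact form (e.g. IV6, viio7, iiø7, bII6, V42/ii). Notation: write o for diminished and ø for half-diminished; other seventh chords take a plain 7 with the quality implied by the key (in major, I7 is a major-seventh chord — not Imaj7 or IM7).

I65

Stacked in thirds the chord is A-C#-E-G#: a major seventh chord on A.
In A major, A is the tonic; the diatonic major seventh chord there is I7.
With C# in the bass the chord is in first inversion, so the figured bass is 65.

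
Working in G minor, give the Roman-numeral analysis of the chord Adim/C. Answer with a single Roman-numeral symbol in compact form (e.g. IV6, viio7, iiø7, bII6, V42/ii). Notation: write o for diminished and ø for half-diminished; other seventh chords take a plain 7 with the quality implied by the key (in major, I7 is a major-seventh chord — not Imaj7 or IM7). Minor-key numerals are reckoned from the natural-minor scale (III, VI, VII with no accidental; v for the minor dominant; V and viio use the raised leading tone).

iio6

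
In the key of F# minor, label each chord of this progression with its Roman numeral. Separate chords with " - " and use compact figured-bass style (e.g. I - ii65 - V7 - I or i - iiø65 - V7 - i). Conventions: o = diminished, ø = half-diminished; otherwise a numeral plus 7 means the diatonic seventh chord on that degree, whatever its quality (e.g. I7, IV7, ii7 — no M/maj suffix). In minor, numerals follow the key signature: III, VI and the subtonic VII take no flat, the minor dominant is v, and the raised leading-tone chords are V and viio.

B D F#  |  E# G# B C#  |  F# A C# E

iv - V65 - i7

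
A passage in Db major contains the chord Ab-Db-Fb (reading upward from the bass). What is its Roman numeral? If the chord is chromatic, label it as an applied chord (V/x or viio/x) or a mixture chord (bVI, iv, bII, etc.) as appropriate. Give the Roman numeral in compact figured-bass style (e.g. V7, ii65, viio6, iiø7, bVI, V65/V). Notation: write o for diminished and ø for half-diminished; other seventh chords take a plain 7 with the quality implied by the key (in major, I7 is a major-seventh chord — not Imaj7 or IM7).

i64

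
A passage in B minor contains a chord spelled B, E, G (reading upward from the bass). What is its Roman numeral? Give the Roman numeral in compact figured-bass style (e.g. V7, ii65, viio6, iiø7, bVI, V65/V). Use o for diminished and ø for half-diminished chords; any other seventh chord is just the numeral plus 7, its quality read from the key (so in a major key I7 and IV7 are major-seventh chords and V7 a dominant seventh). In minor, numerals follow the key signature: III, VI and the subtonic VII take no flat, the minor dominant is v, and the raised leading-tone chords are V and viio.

iv64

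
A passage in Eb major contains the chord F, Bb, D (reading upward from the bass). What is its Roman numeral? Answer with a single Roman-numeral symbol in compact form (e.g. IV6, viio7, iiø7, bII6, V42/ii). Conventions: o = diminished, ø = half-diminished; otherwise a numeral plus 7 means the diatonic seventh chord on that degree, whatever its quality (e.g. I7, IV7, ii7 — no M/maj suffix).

V64

The pitches Bb-D-F form a major triad rooted on Bb.
Bb is scale degree 5 in Eb major, and a major triad on that degree is written V.
With F in the bass the chord is in second inversion, so the figured bass is 64.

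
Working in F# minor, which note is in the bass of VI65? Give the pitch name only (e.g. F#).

F#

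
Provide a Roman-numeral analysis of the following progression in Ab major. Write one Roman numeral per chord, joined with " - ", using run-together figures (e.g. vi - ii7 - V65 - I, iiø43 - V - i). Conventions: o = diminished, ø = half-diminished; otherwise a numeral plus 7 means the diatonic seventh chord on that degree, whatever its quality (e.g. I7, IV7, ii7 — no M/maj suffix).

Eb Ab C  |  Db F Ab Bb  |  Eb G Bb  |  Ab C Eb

I64 - ii65 - V - I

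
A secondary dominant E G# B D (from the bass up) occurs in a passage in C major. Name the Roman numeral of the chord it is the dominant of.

The chord is a dominant seventh chord on E.
A dominant resolves down a perfect fifth: E → A. In C major, A is scale degree 6, i.e. vi.

vi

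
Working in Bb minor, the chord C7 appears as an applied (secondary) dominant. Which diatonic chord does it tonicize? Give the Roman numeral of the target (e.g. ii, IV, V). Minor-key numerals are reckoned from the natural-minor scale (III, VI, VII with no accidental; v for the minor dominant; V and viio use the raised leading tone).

The chord is a dominant seventh chord on C.
A dominant resolves down a perfect fifth: C → F. In Bb minor, F is scale degree 5, i.e. V.

V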